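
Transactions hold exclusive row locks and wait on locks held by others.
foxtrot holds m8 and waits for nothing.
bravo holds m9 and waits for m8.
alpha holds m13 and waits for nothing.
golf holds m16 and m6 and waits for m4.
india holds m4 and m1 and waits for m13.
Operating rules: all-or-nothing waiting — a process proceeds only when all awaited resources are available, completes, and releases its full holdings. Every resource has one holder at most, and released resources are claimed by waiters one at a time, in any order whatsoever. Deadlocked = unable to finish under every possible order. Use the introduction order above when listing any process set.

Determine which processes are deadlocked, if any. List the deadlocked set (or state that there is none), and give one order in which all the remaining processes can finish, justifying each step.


The deadlocked set is empty.
Key observation: no waiting chain loops back on itself — every chain ends at a process that waits on nothing, so everyone eventually runs.
A valid finishing order for the others: alpha, foxtrot, india, bravo, golf.
Check, step by step:
  run alpha (it waits on nothing); releases m13
  run foxtrot (it waits on nothing); releases m8
  india: everything it awaited (m13) is free; runs, freeing m4 and m1
  bravo: everything it awaited (m8) is free; runs, freeing m9
  golf: everything it awaited (m4) is free; runs, freeing m16 and m6


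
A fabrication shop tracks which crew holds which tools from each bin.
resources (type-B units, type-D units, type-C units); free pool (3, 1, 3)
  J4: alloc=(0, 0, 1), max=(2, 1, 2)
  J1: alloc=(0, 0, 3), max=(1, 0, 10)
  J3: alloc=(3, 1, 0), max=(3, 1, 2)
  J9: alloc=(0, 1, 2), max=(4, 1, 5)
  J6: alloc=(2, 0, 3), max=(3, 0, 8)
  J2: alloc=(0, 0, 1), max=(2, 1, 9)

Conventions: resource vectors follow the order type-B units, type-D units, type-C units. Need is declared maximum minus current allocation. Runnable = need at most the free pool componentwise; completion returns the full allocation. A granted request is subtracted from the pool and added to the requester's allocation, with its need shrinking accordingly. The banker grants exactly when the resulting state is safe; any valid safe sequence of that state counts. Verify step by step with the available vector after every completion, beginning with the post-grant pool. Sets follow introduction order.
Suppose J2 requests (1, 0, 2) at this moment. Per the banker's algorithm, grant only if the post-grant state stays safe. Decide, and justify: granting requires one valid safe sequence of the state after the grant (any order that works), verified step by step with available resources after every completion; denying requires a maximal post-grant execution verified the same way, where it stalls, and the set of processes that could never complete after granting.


DENY — the pretend-granted state is unsafe.
Key observation: even finishing J4, J3 leaves just (5, 2, 2) free — too little type-C units for any of the remaining processes.
After a pretend grant, a maximal execution: J4, J3 — then nothing else fits. Walking it through:
  pool = (2, 1, 1)
  J4 needs (2, 1, 1) <= (2, 1, 1) -> finishes; pool += (0, 0, 1) = (2, 1, 2)
  J3 needs (0, 0, 2) <= (2, 1, 2) -> finishes; pool += (3, 1, 0) = (5, 2, 2)
  J1 still needs (1, 0, 7) but only (5, 2, 2) is free — short on type-C units
  J9 still needs (4, 0, 3) but only (5, 2, 2) is free — short on type-C units
  J6 still needs (1, 0, 5) but only (5, 2, 2) is free — short on type-C units
  J2 still needs (1, 1, 6) but only (5, 2, 2) is free — short on type-C units
Had the request been granted, J1, J9, J6 and J2 could never finish.


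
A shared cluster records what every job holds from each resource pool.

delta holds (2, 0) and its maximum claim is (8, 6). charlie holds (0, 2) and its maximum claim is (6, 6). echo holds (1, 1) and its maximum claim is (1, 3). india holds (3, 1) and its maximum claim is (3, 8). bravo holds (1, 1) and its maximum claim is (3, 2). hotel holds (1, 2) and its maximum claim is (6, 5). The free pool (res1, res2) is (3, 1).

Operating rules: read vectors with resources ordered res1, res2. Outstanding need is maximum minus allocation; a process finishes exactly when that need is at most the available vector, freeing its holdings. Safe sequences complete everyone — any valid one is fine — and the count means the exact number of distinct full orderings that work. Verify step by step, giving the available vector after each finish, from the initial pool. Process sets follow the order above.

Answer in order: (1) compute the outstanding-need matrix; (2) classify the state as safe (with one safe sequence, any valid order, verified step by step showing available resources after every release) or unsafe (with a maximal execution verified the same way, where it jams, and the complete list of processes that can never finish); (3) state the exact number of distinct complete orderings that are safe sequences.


(1) Need matrix, components ordered res1, res2:
  delta: (6, 6)
  charlie: (6, 4)
  echo: (0, 2)
  india: (0, 7)
  bravo: (2, 1)
  hotel: (5, 3)
(2) SAFE, for example via the order bravo, echo, hotel, charlie, delta, india.
Key observation: the order's first zero-slack moment is bravo ((2, 1) needed, (3, 1) free — a requested resource with nothing to spare).
Walking it through:
  pool = (3, 1)
  bravo: need (2, 1) fits (3, 1); releases (1, 1), pool now (4, 2)
  echo: need (0, 2) fits (4, 2); releases (1, 1), pool now (5, 3)
  hotel: need (5, 3) fits (5, 3); releases (1, 2), pool now (6, 5)
  charlie: need (6, 4) fits (6, 5); releases (0, 2), pool now (6, 7)
  delta: need (6, 6) fits (6, 7); releases (2, 0), pool now (8, 7)
  india: need (0, 7) fits (8, 7); releases (3, 1), pool now (11, 8)
(3) Precisely 2 of the possible complete orderings are safe sequences.


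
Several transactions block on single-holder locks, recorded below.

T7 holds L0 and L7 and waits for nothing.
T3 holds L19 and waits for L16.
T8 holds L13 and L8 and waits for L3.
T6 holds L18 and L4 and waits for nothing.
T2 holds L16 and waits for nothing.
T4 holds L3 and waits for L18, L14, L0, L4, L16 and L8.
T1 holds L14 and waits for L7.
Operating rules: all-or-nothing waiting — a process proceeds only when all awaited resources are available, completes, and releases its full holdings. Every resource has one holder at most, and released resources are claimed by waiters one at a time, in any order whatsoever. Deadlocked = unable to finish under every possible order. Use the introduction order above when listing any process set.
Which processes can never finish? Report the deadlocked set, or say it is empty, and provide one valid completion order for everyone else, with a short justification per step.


Deadlocked set: T8 and T4.
Key observation: the waits loop around T8 -> T4 -> T8 with no way out; no other process is dragged down with it.
One completion order for the rest: T6, T2, T7, T3, T1.
Step-by-step check:
  T6: no waits; runs immediately, freeing L18 and L4
  T2: no waits; runs immediately, freeing L16
  T7: no waits; runs immediately, freeing L0 and L7
  T3 waits on L16 — all released -> runs and releases L19
  T1 waits on L7 — all released -> runs and releases L14


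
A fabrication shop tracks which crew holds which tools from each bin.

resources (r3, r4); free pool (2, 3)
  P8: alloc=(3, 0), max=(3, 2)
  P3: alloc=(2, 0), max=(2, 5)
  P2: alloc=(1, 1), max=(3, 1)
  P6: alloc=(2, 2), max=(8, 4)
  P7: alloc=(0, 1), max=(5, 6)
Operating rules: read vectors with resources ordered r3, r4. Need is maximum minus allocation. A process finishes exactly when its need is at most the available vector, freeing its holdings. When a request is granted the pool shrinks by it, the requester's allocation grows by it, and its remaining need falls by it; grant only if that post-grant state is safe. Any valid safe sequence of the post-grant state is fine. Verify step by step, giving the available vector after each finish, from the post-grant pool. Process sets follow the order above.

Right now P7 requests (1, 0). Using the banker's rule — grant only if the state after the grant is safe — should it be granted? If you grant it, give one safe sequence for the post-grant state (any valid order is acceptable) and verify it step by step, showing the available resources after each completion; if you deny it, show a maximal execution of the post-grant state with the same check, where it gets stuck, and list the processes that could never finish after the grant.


DENY — the pretend-granted state is unsafe.
Key observation: after P8, P2 the pool peaks at (5, 4), and each blocked process is short somewhere: P3 on r4; P6 on r3; P7 on r4.
Pretend the grant happened; the run P8, P2 goes as far as possible. Step-by-step check:
  pool = (1, 3)
  P8: need (0, 2) fits (1, 3); releases (3, 0), pool now (4, 3)
  P2: need (2, 0) fits (4, 3); releases (1, 1), pool now (5, 4)
  P3 cannot run: need (0, 5) vs free (5, 4) (insufficient r4)
  P6 cannot run: need (6, 2) vs free (5, 4) (insufficient r3)
  P7 cannot run: need (4, 5) vs free (5, 4) (insufficient r4)
Processes that could never finish after the grant: P3, P6 and P7.


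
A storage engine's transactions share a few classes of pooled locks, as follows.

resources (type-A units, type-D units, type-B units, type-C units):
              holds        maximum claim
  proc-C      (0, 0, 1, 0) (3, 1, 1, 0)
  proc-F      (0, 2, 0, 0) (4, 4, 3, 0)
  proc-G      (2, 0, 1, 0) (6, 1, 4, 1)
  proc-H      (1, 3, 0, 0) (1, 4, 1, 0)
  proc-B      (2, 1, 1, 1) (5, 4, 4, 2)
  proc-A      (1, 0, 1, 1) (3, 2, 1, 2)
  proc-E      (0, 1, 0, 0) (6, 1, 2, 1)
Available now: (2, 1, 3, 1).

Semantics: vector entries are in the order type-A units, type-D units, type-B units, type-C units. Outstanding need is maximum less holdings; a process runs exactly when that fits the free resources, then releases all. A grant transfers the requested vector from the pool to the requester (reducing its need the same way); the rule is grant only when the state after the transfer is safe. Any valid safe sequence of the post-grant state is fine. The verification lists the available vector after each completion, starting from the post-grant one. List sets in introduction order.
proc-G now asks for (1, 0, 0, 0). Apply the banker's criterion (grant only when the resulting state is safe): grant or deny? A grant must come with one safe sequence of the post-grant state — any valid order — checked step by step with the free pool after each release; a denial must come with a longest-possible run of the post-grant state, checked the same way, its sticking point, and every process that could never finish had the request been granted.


GRANT — the state after the grant stays safe, e.g. via proc-H, proc-A, proc-B, proc-C, proc-F, proc-G, proc-E.
Key observation: after the grant the pool drops to (1, 1, 3, 1), which still lets proc-H finish first and unwind the rest.
Verifying the post-grant state step by step:
  pool = (1, 1, 3, 1)
  run proc-H (needs (0, 1, 1, 0), free (1, 1, 3, 1)); after release of (1, 3, 0, 0) the pool is (2, 4, 3, 1)
  run proc-A (needs (2, 2, 0, 1), free (2, 4, 3, 1)); after release of (1, 0, 1, 1) the pool is (3, 4, 4, 2)
  run proc-B (needs (3, 3, 3, 1), free (3, 4, 4, 2)); after release of (2, 1, 1, 1) the pool is (5, 5, 5, 3)
  run proc-C (needs (3, 1, 0, 0), free (5, 5, 5, 3)); after release of (0, 0, 1, 0) the pool is (5, 5, 6, 3)
  run proc-F (needs (4, 2, 3, 0), free (5, 5, 6, 3)); after release of (0, 2, 0, 0) the pool is (5, 7, 6, 3)
  run proc-G (needs (3, 1, 3, 1), free (5, 7, 6, 3)); after release of (3, 0, 1, 0) the pool is (8, 7, 7, 3)
  run proc-E (needs (6, 0, 2, 1), free (8, 7, 7, 3)); after release of (0, 1, 0, 0) the pool is (8, 8, 7, 3)


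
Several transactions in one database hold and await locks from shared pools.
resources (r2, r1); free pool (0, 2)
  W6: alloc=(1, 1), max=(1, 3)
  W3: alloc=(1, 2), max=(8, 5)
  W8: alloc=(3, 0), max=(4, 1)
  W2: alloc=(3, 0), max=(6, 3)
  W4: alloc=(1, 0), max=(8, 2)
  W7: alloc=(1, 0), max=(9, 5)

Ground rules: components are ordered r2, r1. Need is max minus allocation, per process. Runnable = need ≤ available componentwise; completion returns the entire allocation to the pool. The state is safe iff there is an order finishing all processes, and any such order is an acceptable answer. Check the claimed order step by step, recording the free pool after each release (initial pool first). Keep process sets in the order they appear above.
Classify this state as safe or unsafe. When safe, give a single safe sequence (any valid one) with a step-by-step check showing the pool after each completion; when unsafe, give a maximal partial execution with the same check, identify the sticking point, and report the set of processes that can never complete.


SAFE — a valid safe sequence is W6, W8, W2, W3, W4, W7.
Key observation: at W6 the run first touches a limit — (0, 2) against (0, 2), exact on a resource it actually requests.
Check, step by step:
  pool = (0, 2)
  W6 needs (0, 2) <= (0, 2) -> finishes; pool += (1, 1) = (1, 3)
  W8 needs (1, 1) <= (1, 3) -> finishes; pool += (3, 0) = (4, 3)
  W2 needs (3, 3) <= (4, 3) -> finishes; pool += (3, 0) = (7, 3)
  W3 needs (7, 3) <= (7, 3) -> finishes; pool += (1, 2) = (8, 5)
  W4 needs (7, 2) <= (8, 5) -> finishes; pool += (1, 0) = (9, 5)
  W7 needs (8, 5) <= (9, 5) -> finishes; pool += (1, 0) = (10, 5)


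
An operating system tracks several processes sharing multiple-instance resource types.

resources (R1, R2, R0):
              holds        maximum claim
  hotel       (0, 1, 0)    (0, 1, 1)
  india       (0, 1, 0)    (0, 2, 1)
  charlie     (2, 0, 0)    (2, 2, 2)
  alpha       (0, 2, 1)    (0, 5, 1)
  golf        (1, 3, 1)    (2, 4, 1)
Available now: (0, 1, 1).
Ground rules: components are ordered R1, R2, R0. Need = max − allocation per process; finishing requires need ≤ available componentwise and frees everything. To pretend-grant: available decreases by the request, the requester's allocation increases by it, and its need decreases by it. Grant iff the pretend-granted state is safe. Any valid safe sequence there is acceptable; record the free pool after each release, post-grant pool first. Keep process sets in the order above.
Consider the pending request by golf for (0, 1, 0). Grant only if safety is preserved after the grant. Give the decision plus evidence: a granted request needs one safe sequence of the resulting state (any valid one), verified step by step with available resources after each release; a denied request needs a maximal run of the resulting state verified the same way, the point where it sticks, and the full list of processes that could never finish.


DENY: after the grant no complete ordering would exist.
Key observation: after hotel, india the pool peaks at (0, 2, 1), and each blocked process is short somewhere: charlie on R0; alpha on R2; golf on R1.
After a pretend grant, a maximal execution: hotel, india — then nothing else fits. Verifying each step:
  pool = (0, 0, 1)
  hotel: need (0, 0, 1) fits (0, 0, 1); releases (0, 1, 0), pool now (0, 1, 1)
  india: need (0, 1, 1) fits (0, 1, 1); releases (0, 1, 0), pool now (0, 2, 1)
  charlie still needs (0, 2, 2) but only (0, 2, 1) is free — short on R0
  alpha still needs (0, 3, 0) but only (0, 2, 1) is free — short on R2
  golf still needs (1, 0, 0) but only (0, 2, 1) is free — short on R1
Post-grant, the permanently blocked set is charlie, alpha and golf.


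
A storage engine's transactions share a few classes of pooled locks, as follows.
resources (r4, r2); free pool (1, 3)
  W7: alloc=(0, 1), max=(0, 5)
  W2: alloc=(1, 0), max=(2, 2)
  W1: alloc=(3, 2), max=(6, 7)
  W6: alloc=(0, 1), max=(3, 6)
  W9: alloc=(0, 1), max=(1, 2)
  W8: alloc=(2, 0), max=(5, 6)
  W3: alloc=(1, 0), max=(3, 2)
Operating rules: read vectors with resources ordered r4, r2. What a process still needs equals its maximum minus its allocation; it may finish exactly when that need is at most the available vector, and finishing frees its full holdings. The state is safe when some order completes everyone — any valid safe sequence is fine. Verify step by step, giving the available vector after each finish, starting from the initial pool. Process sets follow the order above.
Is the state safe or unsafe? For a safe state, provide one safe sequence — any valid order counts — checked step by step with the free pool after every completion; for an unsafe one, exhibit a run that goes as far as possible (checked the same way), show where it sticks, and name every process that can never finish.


SAFE. One safe sequence: W9, W2, W3, W7, W1, W6, W8.
Key observation: reading the order forward, W9 is the first process whose need (1, 1) meets the free pool (1, 3) exactly on a resource it requests.
Verifying each step:
  pool = (1, 3)
  W9: need (1, 1) fits (1, 3); releases (0, 1), pool now (1, 4)
  W2: need (1, 2) fits (1, 4); releases (1, 0), pool now (2, 4)
  W3: need (2, 2) fits (2, 4); releases (1, 0), pool now (3, 4)
  W7: need (0, 4) fits (3, 4); releases (0, 1), pool now (3, 5)
  W1: need (3, 5) fits (3, 5); releases (3, 2), pool now (6, 7)
  W6: need (3, 5) fits (6, 7); releases (0, 1), pool now (6, 8)
  W8: need (3, 6) fits (6, 8); releases (2, 0), pool now (8, 8)


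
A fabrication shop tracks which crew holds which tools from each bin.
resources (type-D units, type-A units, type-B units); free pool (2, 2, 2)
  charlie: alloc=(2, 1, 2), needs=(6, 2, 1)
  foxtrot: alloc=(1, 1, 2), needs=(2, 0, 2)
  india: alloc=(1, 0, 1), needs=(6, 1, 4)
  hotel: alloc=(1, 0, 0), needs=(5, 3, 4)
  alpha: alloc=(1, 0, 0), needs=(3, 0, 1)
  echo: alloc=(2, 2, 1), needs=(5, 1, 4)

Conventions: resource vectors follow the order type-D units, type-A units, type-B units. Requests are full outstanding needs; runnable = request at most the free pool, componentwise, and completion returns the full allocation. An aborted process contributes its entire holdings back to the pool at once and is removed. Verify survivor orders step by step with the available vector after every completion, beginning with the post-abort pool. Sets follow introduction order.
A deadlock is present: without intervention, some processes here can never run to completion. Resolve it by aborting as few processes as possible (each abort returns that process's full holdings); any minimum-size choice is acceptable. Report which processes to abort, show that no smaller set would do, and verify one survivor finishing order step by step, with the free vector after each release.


Minimum abort set: hotel.
Key observation: before aborting hotel, echo was permanently blocked — no order could ever run it; afterwards it completes at step 3.
Why nothing smaller works: aborting no one leaves the state deadlocked as given.
The survivors complete as foxtrot, alpha, echo, india, charlie. Walking it through (starting from the post-abort pool):
  pool = (3, 2, 2)
  run foxtrot (needs (2, 0, 2), free (3, 2, 2)); after release of (1, 1, 2) the pool is (4, 3, 4)
  run alpha (needs (3, 0, 1), free (4, 3, 4)); after release of (1, 0, 0) the pool is (5, 3, 4)
  run echo (needs (5, 1, 4), free (5, 3, 4)); after release of (2, 2, 1) the pool is (7, 5, 5)
  run india (needs (6, 1, 4), free (7, 5, 5)); after release of (1, 0, 1) the pool is (8, 5, 6)
  run charlie (needs (6, 2, 1), free (8, 5, 6)); after release of (2, 1, 2) the pool is (10, 6, 8)


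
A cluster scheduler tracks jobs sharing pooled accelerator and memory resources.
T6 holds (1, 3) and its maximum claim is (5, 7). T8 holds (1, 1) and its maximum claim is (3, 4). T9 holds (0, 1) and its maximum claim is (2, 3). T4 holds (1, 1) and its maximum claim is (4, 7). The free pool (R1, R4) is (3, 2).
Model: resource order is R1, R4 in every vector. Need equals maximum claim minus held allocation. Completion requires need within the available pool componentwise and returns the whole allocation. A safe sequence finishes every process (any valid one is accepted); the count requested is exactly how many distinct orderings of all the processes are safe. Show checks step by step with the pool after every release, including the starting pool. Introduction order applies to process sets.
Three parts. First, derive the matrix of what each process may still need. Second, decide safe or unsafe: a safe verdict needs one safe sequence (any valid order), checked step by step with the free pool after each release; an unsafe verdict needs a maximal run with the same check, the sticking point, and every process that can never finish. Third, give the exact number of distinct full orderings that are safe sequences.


(1) Outstanding need per process (order R1, R4):
  T6: (4, 4)
  T8: (2, 3)
  T9: (2, 2)
  T4: (3, 6)
(2) The state is SAFE; one workable sequence: T9, T8, T6, T4.
Key observation: T9 is the earliest step where a requested resource binds exactly: need (2, 2), pool (3, 2) at its turn.
Step-by-step check:
  pool = (3, 2)
  run T9 (needs (2, 2), free (3, 2)); after release of (0, 1) the pool is (3, 3)
  run T8 (needs (2, 3), free (3, 3)); after release of (1, 1) the pool is (4, 4)
  run T6 (needs (4, 4), free (4, 4)); after release of (1, 3) the pool is (5, 7)
  run T4 (needs (3, 6), free (5, 7)); after release of (1, 1) the pool is (6, 8)
(3) The exact count: 1 of the possible complete orderings is a safe sequence.


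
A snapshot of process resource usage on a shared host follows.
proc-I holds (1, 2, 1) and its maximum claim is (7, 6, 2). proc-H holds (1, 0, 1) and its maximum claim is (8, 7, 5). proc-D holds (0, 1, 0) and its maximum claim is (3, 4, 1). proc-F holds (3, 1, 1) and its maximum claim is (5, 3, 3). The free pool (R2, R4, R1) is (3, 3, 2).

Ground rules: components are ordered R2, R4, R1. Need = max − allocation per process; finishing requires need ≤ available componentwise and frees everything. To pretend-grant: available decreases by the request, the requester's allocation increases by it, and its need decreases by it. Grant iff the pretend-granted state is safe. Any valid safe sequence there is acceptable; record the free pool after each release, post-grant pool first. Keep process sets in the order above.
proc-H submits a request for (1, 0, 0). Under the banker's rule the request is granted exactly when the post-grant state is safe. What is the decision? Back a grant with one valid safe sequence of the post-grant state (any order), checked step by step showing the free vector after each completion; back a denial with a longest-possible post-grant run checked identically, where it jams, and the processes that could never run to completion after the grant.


DENY: after the grant no complete ordering would exist.
Key observation: the wall is R2: completing proc-F, proc-D brings the pool only to (5, 5, 3), and all the rest need more.
On the post-grant state, proc-F, proc-D is a maximal run — nothing extends it. Check, step by step:
  pool = (2, 3, 2)
  proc-F needs (2, 2, 2) <= (2, 3, 2) -> finishes; pool += (3, 1, 1) = (5, 4, 3)
  proc-D needs (3, 3, 1) <= (5, 4, 3) -> finishes; pool += (0, 1, 0) = (5, 5, 3)
  proc-I cannot run: need (6, 4, 1) vs free (5, 5, 3) (insufficient R2)
  proc-H cannot run: need (6, 7, 4) vs free (5, 5, 3) (insufficient R2, R4 and R1)
Processes that could never finish after the grant: proc-I and proc-H.


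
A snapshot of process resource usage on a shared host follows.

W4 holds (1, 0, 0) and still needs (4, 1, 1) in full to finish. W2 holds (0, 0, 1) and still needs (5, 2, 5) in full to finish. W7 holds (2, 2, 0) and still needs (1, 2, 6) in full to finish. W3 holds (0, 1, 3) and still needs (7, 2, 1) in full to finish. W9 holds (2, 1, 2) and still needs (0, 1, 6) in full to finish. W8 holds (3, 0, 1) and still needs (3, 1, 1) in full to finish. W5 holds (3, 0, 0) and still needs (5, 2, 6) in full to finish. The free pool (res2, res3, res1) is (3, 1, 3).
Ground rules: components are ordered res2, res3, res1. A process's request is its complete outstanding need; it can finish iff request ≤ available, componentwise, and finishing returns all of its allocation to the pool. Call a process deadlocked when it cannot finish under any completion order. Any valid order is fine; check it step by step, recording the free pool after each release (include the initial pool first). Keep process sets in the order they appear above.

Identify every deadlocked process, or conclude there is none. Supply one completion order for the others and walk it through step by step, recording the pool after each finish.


The deadlocked set is W2, W7, W3, W9 and W5.
Key observation: after W8, W4 the pool peaks at (7, 1, 4), and each blocked process is short somewhere: W2 on res3, res1; W7 on res3, res1; W3 on res3; W9 on res1; W5 on res3, res1.
A valid finishing order for the others: W8, W4. Step-by-step check:
  pool = (3, 1, 3)
  run W8 (needs (3, 1, 1), free (3, 1, 3)); after release of (3, 0, 1) the pool is (6, 1, 4)
  run W4 (needs (4, 1, 1), free (6, 1, 4)); after release of (1, 0, 0) the pool is (7, 1, 4)
None of the blocked processes ever fits:
  blocked: W2 wants (5, 2, 5), pool (7, 1, 4) — not enough res3 and res1
  blocked: W7 wants (1, 2, 6), pool (7, 1, 4) — not enough res3 and res1
  blocked: W3 wants (7, 2, 1), pool (7, 1, 4) — not enough res3
  blocked: W9 wants (0, 1, 6), pool (7, 1, 4) — not enough res1
  blocked: W5 wants (5, 2, 6), pool (7, 1, 4) — not enough res3 and res1


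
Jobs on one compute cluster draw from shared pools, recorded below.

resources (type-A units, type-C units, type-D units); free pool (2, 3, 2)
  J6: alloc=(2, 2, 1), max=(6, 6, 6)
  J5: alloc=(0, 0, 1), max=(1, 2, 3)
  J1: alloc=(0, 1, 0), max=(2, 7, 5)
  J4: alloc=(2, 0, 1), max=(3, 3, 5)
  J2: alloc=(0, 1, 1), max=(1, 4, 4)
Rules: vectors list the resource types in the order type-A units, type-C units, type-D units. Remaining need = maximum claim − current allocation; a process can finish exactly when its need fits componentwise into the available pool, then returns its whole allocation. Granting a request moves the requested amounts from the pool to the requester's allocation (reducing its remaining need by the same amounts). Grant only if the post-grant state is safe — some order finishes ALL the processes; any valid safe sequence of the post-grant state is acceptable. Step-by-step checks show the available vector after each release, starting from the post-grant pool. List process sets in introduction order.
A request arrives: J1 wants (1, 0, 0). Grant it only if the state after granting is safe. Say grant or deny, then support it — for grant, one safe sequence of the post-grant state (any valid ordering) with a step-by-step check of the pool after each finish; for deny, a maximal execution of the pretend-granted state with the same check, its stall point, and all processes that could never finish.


DENY: after the grant no complete ordering would exist.
Key observation: after J5, J2, J4 the pool peaks at (3, 4, 5), and each blocked process is short somewhere: J6 on type-A units; J1 on type-C units.
After a pretend grant, a maximal execution: J5, J2, J4 — then nothing else fits. Verifying each step:
  pool = (1, 3, 2)
  J5 needs (1, 2, 2) <= (1, 3, 2) -> finishes; pool += (0, 0, 1) = (1, 3, 3)
  J2 needs (1, 3, 3) <= (1, 3, 3) -> finishes; pool += (0, 1, 1) = (1, 4, 4)
  J4 needs (1, 3, 4) <= (1, 4, 4) -> finishes; pool += (2, 0, 1) = (3, 4, 5)
  J6 cannot run: need (4, 4, 5) vs free (3, 4, 5) (insufficient type-A units)
  J1 cannot run: need (1, 6, 5) vs free (3, 4, 5) (insufficient type-C units)
Processes that could never finish after the grant: J6 and J1.


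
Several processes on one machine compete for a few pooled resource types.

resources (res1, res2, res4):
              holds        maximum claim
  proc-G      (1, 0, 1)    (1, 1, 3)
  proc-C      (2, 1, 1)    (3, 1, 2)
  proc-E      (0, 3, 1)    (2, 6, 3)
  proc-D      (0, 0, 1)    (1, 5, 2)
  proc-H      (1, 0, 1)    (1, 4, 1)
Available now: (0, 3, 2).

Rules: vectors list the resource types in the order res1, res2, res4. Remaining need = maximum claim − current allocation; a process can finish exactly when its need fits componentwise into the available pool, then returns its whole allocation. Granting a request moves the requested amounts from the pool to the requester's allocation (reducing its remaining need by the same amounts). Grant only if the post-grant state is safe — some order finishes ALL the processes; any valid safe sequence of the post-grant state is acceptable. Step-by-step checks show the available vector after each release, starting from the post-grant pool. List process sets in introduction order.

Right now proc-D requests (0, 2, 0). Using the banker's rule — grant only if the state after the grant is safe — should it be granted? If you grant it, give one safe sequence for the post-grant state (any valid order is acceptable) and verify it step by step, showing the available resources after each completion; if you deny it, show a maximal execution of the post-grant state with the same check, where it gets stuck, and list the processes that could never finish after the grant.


DENY: after the grant no complete ordering would exist.
Key observation: the wall is res2: completing proc-G, proc-C brings the pool only to (3, 2, 4), and all the rest need more.
On the post-grant state, proc-G, proc-C is a maximal run — nothing extends it. Step-by-step check:
  pool = (0, 1, 2)
  proc-G needs (0, 1, 2) <= (0, 1, 2) -> finishes; pool += (1, 0, 1) = (1, 1, 3)
  proc-C needs (1, 0, 1) <= (1, 1, 3) -> finishes; pool += (2, 1, 1) = (3, 2, 4)
  proc-E still needs (2, 3, 2) but only (3, 2, 4) is free — short on res2
  proc-D still needs (1, 3, 1) but only (3, 2, 4) is free — short on res2
  proc-H still needs (0, 4, 0) but only (3, 2, 4) is free — short on res2
Post-grant, the permanently blocked set is proc-E, proc-D and proc-H.


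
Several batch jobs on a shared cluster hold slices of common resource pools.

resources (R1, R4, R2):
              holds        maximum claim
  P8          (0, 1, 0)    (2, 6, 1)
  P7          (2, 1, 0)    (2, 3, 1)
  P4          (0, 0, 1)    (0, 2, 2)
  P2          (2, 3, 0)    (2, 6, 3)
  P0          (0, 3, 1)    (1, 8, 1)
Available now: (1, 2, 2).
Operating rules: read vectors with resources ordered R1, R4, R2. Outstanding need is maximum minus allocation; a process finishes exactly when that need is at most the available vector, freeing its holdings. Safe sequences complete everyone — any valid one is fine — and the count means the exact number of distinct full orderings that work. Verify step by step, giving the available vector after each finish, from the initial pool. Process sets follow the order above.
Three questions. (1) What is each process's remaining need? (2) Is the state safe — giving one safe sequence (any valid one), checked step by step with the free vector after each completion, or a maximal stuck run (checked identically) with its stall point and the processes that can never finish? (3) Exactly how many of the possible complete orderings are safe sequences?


(1) Remaining need (order R1, R4, R2):
  P8: (2, 5, 1)
  P7: (0, 2, 1)
  P4: (0, 2, 1)
  P2: (0, 3, 3)
  P0: (1, 5, 0)
(2) SAFE. One safe sequence: P7, P4, P2, P0, P8.
Key observation: P7 is the earliest step where a requested resource binds exactly: need (0, 2, 1), pool (1, 2, 2) at its turn.
Check, step by step:
  pool = (1, 2, 2)
  P7 needs (0, 2, 1) <= (1, 2, 2) -> finishes; pool += (2, 1, 0) = (3, 3, 2)
  P4 needs (0, 2, 1) <= (3, 3, 2) -> finishes; pool += (0, 0, 1) = (3, 3, 3)
  P2 needs (0, 3, 3) <= (3, 3, 3) -> finishes; pool += (2, 3, 0) = (5, 6, 3)
  P0 needs (1, 5, 0) <= (5, 6, 3) -> finishes; pool += (0, 3, 1) = (5, 9, 4)
  P8 needs (2, 5, 1) <= (5, 9, 4) -> finishes; pool += (0, 1, 0) = (5, 10, 4)
(3) The exact count: 4 of the possible complete orderings are safe sequences.


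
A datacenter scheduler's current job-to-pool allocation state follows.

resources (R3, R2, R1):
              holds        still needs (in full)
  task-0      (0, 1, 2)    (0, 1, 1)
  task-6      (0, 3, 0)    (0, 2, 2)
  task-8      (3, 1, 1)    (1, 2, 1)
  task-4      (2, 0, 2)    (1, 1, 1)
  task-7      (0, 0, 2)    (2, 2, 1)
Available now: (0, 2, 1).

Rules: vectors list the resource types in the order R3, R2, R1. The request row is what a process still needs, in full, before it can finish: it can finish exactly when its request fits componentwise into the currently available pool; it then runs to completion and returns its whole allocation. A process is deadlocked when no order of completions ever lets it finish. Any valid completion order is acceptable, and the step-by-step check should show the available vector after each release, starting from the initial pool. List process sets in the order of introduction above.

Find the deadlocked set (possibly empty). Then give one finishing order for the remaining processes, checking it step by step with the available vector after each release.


Deadlocked: task-8, task-4 and task-7.
Key observation: R3 is the bottleneck — with task-0, task-6 done the pool holds (0, 6, 3), short of every remaining need.
One completion order for the rest: task-0, task-6. Step-by-step check:
  pool = (0, 2, 1)
  task-0: need (0, 1, 1) fits (0, 2, 1); releases (0, 1, 2), pool now (0, 3, 3)
  task-6: need (0, 2, 2) fits (0, 3, 3); releases (0, 3, 0), pool now (0, 6, 3)
The stuck group stays short no matter what:
  blocked: task-8 wants (1, 2, 1), pool (0, 6, 3) — not enough R3
  blocked: task-4 wants (1, 1, 1), pool (0, 6, 3) — not enough R3
  blocked: task-7 wants (2, 2, 1), pool (0, 6, 3) — not enough R3


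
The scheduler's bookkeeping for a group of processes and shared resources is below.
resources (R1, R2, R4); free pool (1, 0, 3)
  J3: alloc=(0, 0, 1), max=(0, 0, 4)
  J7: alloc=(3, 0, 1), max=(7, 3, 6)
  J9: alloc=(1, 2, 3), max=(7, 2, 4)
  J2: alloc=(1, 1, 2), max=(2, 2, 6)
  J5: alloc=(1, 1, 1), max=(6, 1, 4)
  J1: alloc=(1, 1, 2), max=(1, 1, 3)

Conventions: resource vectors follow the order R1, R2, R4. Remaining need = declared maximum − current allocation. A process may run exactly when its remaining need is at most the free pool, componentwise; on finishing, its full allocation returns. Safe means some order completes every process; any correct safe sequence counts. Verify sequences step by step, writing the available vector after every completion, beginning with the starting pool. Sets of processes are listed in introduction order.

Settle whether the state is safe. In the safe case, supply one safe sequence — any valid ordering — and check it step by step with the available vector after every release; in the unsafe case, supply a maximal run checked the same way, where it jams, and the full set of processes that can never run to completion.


UNSAFE — no complete ordering exists.
Key observation: R1 is the bottleneck — with J3, J1, J2 done the pool holds (3, 2, 8), short of every remaining need.
The run J3, J1, J2 cannot be extended any further. Check, step by step:
  pool = (1, 0, 3)
  run J3 (needs (0, 0, 3), free (1, 0, 3)); after release of (0, 0, 1) the pool is (1, 0, 4)
  run J1 (needs (0, 0, 1), free (1, 0, 4)); after release of (1, 1, 2) the pool is (2, 1, 6)
  run J2 (needs (1, 1, 4), free (2, 1, 6)); after release of (1, 1, 2) the pool is (3, 2, 8)
  J7 still needs (4, 3, 5) but only (3, 2, 8) is free — short on R1 and R2
  J9 still needs (6, 0, 1) but only (3, 2, 8) is free — short on R1
  J5 still needs (5, 0, 3) but only (3, 2, 8) is free — short on R1
Permanently blocked: J7, J9 and J5.


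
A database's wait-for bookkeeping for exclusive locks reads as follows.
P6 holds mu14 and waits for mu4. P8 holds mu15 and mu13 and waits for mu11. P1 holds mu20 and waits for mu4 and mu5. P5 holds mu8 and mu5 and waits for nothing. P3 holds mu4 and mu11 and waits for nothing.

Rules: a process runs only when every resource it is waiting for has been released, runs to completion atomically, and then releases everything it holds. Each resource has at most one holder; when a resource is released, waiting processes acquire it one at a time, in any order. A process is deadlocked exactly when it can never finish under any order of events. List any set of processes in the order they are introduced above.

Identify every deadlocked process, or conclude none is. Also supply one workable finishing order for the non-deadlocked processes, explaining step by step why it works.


Nothing here is deadlocked.
Key observation: the wait relation is loop-free; peeling off processes with no waits unwinds the whole state.
The rest can finish in the order P3, P6, P8, P5, P1.
Verifying each step:
  run P3 (it waits on nothing); releases mu4 and mu11
  P6 waits on mu4 — all released -> runs and releases mu14
  P8 waits on mu11 — all released -> runs and releases mu15 and mu13
  run P5 (it waits on nothing); releases mu8 and mu5
  P1 waits on mu4 and mu5 — all released -> runs and releases mu20


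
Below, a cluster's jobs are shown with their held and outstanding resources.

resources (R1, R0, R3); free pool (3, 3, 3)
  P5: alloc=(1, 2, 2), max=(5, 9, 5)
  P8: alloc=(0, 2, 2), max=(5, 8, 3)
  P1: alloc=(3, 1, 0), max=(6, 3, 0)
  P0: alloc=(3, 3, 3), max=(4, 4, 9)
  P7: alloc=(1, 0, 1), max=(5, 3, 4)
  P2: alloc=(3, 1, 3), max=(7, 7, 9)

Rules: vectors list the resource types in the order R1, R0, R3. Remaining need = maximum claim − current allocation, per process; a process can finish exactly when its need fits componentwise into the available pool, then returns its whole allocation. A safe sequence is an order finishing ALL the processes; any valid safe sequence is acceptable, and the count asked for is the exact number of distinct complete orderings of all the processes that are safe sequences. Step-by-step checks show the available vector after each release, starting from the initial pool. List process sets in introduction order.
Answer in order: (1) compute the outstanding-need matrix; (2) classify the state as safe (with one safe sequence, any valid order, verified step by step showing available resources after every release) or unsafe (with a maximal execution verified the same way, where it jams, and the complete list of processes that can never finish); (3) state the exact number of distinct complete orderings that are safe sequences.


(1) Remaining need (order R1, R0, R3):
  P5: (4, 7, 3)
  P8: (5, 6, 1)
  P1: (3, 2, 0)
  P0: (1, 1, 6)
  P7: (4, 3, 3)
  P2: (4, 6, 6)
(2) UNSAFE — no complete ordering exists.
Key observation: after P1, P7 the pool peaks at (7, 4, 4), and each blocked process is short somewhere: P5 on R0; P8 on R0; P0 on R3; P2 on R0, R3.
Going as far as possible: P1, P7; after that, nothing fits. Step-by-step check:
  pool = (3, 3, 3)
  P1: need (3, 2, 0) fits (3, 3, 3); releases (3, 1, 0), pool now (6, 4, 3)
  P7: need (4, 3, 3) fits (6, 4, 3); releases (1, 0, 1), pool now (7, 4, 4)
  P5 cannot run: need (4, 7, 3) vs free (7, 4, 4) (insufficient R0)
  P8 cannot run: need (5, 6, 1) vs free (7, 4, 4) (insufficient R0)
  P0 cannot run: need (1, 1, 6) vs free (7, 4, 4) (insufficient R3)
  P2 cannot run: need (4, 6, 6) vs free (7, 4, 4) (insufficient R0 and R3)
Processes that can never finish: P5, P8, P0 and P2.
(3) The exact count: 0 of the possible complete orderings are safe sequences.


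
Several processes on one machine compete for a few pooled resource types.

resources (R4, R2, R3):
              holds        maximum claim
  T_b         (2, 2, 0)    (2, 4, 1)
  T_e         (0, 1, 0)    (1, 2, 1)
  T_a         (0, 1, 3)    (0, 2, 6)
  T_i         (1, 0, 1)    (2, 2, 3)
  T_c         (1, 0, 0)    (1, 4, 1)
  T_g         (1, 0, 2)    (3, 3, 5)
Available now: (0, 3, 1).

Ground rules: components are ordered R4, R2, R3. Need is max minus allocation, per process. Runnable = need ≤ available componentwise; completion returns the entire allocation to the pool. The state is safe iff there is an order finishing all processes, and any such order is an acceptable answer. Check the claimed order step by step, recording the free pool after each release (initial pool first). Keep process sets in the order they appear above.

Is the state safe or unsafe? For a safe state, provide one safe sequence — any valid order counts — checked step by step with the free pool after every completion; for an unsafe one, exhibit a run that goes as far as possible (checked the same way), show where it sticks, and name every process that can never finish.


The state is UNSAFE.
Key observation: the wall is R3: completing T_b, T_e, T_c brings the pool only to (3, 6, 1), and all the rest need more.
A maximal execution: T_b, T_e, T_c — then nothing else fits. Verifying each step:
  pool = (0, 3, 1)
  T_b: need (0, 2, 1) fits (0, 3, 1); releases (2, 2, 0), pool now (2, 5, 1)
  T_e: need (1, 1, 1) fits (2, 5, 1); releases (0, 1, 0), pool now (2, 6, 1)
  T_c: need (0, 4, 1) fits (2, 6, 1); releases (1, 0, 0), pool now (3, 6, 1)
  T_a still needs (0, 1, 3) but only (3, 6, 1) is free — short on R3
  T_i still needs (1, 2, 2) but only (3, 6, 1) is free — short on R3
  T_g still needs (2, 3, 3) but only (3, 6, 1) is free — short on R3
Permanently blocked: T_a, T_i and T_g.
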